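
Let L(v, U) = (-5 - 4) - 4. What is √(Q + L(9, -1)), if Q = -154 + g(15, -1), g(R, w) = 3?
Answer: 2*I*√41 ≈ 12.806*I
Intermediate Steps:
L(v, U) = -13 (L(v, U) = -9 - 4 = -13)
Q = -151 (Q = -154 + 3 = -151)
√(Q + L(9, -1)) = √(-151 - 13) = √(-164) = 2*I*√41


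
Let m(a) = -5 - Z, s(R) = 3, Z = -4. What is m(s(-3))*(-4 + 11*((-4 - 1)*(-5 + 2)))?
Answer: -161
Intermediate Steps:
m(a) = -1 (m(a) = -5 - 1*(-4) = -5 + 4 = -1)
m(s(-3))*(-4 + 11*((-4 - 1)*(-5 + 2))) = -(-4 + 11*((-4 - 1)*(-5 + 2))) = -(-4 + 11*(-5*(-3))) = -(-4 + 11*15) = -(-4 + 165) = -1*161 = -161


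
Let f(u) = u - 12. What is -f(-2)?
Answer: 14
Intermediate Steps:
f(u) = -12 + u
-f(-2) = -(-12 - 2) = -1*(-14) = 14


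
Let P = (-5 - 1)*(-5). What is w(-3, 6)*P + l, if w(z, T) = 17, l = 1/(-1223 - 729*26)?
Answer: 10290269/20177 ≈ 510.00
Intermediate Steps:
l = -1/20177 (l = 1/(-1223 - 18954) = 1/(-20177) = -1/20177 ≈ -4.9561e-5)
P = 30 (P = -6*(-5) = 30)
w(-3, 6)*P + l = 17*30 - 1/20177 = 510 - 1/20177 = 10290269/20177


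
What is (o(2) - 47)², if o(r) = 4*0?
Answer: 2209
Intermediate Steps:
o(r) = 0
(o(2) - 47)² = (0 - 47)² = (-47)² = 2209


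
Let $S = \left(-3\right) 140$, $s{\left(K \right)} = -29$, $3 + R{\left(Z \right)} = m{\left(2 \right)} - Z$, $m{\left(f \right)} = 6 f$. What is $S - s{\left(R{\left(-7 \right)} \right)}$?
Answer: $-391$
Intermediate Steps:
$R{\left(Z \right)} = 9 - Z$ ($R{\left(Z \right)} = -3 - \left(-12 + Z\right) = 9 - Z$)
$S = -420$
$S - s{\left(R{\left(-7 \right)} \right)} = -420 - -29 = -420 + 29 = -391$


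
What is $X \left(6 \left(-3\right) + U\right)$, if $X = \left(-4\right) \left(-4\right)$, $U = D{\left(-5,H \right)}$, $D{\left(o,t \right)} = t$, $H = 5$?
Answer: $-208$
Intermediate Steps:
$U = 5$
$X = 16$
$X \left(6 \left(-3\right) + U\right) = 16 \left(6 \left(-3\right) + 5\right) = 16 \left(-18 + 5\right) = 16 \left(-13\right) = -208$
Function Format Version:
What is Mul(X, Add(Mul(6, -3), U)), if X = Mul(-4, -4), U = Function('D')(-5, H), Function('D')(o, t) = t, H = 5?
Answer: -208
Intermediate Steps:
U = 5
X = 16
Mul(X, Add(Mul(6, -3), U)) = Mul(16, Add(Mul(6, -3), 5)) = Mul(16, Add(-18, 5)) = Mul(16, -13) = -208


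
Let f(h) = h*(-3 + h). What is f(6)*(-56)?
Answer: -1008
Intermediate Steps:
f(6)*(-56) = (6*(-3 + 6))*(-56) = (6*3)*(-56) = 18*(-56) = -1008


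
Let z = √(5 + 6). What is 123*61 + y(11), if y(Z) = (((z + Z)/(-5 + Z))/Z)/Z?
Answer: 495199/66 + √11/726 ≈ 7503.0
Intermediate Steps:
z = √11 ≈ 3.3166
y(Z) = (Z + √11)/(Z²*(-5 + Z)) (y(Z) = (((√11 + Z)/(-5 + Z))/Z)/Z = (((Z + √11)/(-5 + Z))/Z)/Z = ((Z + √11)/(Z*(-5 + Z)))/Z = (Z + √11)/(Z²*(-5 + Z)))
123*61 + y(11) = 123*61 + (11 + √11)/(11²*(-5 + 11)) = 7503 + (1/121)*(11 + √11)/6 = 7503 + (1/121)*(⅙)*(11 + √11) = 7503 + (1/66 + √11/726) = 495199/66 + √11/726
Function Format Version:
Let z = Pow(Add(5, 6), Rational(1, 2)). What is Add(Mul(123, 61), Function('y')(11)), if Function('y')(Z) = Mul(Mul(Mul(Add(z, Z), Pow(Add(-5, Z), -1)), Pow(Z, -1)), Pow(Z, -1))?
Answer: Add(Rational(495199, 66), Mul(Rational(1, 726), Pow(11, Rational(1, 2)))) ≈ 7503.0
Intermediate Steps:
z = Pow(11, Rational(1, 2)) ≈ 3.3166
Function('y')(Z) = Mul(Pow(Z, -2), Pow(Add(-5, Z), -1), Add(Z, Pow(11, Rational(1, 2)))) (Function('y')(Z) = Mul(Mul(Mul(Add(Pow(11, Rational(1, 2)), Z), Pow(Add(-5, Z), -1)), Pow(Z, -1)), Pow(Z, -1)) = Mul(Mul(Mul(Add(Z, Pow(11, Rational(1, 2))), Pow(Add(-5, Z), -1)), Pow(Z, -1)), Pow(Z, -1)) = Mul(Mul(Mul(Pow(Add(-5, Z), -1), Add(Z, Pow(11, Rational(1, 2)))), Pow(Z, -1)), Pow(Z, -1)) = Mul(Mul(Pow(Z, -1), Pow(Add(-5, Z), -1), Add(Z, Pow(11, Rational(1, 2)))), Pow(Z, -1)) = Mul(Pow(Z, -2), Pow(Add(-5, Z), -1), Add(Z, Pow(11, Rational(1, 2)))))
Add(Mul(123, 61), Function('y')(11)) = Add(Mul(123, 61), Mul(Pow(11, -2), Pow(Add(-5, 11), -1), Add(11, Pow(11, Rational(1, 2))))) = Add(7503, Mul(Rational(1, 121), Pow(6, -1), Add(11, Pow(11, Rational(1, 2))))) = Add(7503, Mul(Rational(1, 121), Rational(1, 6), Add(11, Pow(11, Rational(1, 2))))) = Add(7503, Add(Rational(1, 66), Mul(Rational(1, 726), Pow(11, Rational(1, 2))))) = Add(Rational(495199, 66), Mul(Rational(1, 726), Pow(11, Rational(1, 2))))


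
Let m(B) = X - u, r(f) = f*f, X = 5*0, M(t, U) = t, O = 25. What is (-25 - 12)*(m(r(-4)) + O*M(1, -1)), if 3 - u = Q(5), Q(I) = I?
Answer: -999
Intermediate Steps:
u = -2 (u = 3 - 1*5 = 3 - 5 = -2)
X = 0
r(f) = f²
m(B) = 2 (m(B) = 0 - 1*(-2) = 0 + 2 = 2)
(-25 - 12)*(m(r(-4)) + O*M(1, -1)) = (-25 - 12)*(2 + 25*1) = -37*(2 + 25) = -37*27 = -999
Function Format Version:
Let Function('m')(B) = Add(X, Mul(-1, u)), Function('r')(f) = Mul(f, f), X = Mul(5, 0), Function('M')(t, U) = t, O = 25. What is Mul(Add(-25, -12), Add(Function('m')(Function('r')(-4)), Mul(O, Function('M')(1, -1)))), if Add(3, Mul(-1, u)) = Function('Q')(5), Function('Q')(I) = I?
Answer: -999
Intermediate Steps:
u = -2 (u = Add(3, Mul(-1, 5)) = Add(3, -5) = -2)
X = 0
Function('r')(f) = Pow(f, 2)
Function('m')(B) = 2 (Function('m')(B) = Add(0, Mul(-1, -2)) = Add(0, 2) = 2)
Mul(Add(-25, -12), Add(Function('m')(Function('r')(-4)), Mul(O, Function('M')(1, -1)))) = Mul(Add(-25, -12), Add(2, Mul(25, 1))) = Mul(-37, Add(2, 25)) = Mul(-37, 27) = -999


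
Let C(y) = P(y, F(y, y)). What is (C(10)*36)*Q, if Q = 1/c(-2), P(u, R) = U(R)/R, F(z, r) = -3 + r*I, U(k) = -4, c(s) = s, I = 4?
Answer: 72/37 ≈ 1.9459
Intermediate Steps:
F(z, r) = -3 + 4*r (F(z, r) = -3 + r*4 = -3 + 4*r)
P(u, R) = -4/R
C(y) = -4/(-3 + 4*y)
Q = -½ (Q = 1/(-2) = -½ ≈ -0.50000)
(C(10)*36)*Q = (-4/(-3 + 4*10)*36)*(-½) = (-4/(-3 + 40)*36)*(-½) = (-4/37*36)*(-½) = (-4*1/37*36)*(-½) = -4/37*36*(-½) = -144/37*(-½) = 72/37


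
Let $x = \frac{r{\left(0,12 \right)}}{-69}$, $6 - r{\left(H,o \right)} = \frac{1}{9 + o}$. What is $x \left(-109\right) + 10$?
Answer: $\frac{28115}{1449} \approx 19.403$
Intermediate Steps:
$r{\left(H,o \right)} = 6 - \frac{1}{9 + o}$
$x = - \frac{125}{1449}$ ($x = \frac{\frac{1}{9 + 12} \left(53 + 6 \cdot 12\right)}{-69} = \frac{53 + 72}{21} \left(- \frac{1}{69}\right) = \frac{1}{21} \cdot 125 \left(- \frac{1}{69}\right) = \frac{125}{21} \left(- \frac{1}{69}\right) = - \frac{125}{1449} \approx -0.086266$)
$x \left(-109\right) + 10 = \left(- \frac{125}{1449}\right) \left(-109\right) + 10 = \frac{13625}{1449} + 10 = \frac{28115}{1449}$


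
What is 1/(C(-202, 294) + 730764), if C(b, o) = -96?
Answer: 1/730668 ≈ 1.3686e-6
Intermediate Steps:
1/(C(-202, 294) + 730764) = 1/(-96 + 730764) = 1/730668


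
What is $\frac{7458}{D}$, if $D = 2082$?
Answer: $\frac{1243}{347} \approx 3.5821$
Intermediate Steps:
$\frac{7458}{D} = \frac{7458}{2082} = 7458 \cdot \frac{1}{2082} = \frac{1243}{347}$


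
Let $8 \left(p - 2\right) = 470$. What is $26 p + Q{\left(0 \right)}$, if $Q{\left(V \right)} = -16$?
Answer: $\frac{3127}{2} \approx 1563.5$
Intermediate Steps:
$p = \frac{243}{4}$ ($p = 2 + \frac{1}{8} \cdot 470 = 2 + \frac{235}{4} = \frac{243}{4} \approx 60.75$)
$26 p + Q{\left(0 \right)} = 26 \cdot \frac{243}{4} - 16 = \frac{3159}{2} - 16 = \frac{3127}{2}$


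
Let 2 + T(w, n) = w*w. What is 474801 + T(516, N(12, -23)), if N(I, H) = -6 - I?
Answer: 741055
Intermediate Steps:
T(w, n) = -2 + w² (T(w, n) = -2 + w*w = -2 + w²)
474801 + T(516, N(12, -23)) = 474801 + (-2 + 516²) = 474801 + (-2 + 266256) = 474801 + 266254 = 741055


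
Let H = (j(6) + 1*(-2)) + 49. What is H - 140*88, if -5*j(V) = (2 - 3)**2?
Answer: -61366/5 ≈ -12273.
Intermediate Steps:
j(V) = -1/5 (j(V) = -(2 - 3)**2/5 = -1/5*(-1)**2 = -1/5*1 = -1/5)
H = 234/5 (H = (-1/5 + 1*(-2)) + 49 = (-1/5 - 2) + 49 = -11/5 + 49 = 234/5 ≈ 46.800)
H - 140*88 = 234/5 - 140*88 = 234/5 - 12320 = -61366/5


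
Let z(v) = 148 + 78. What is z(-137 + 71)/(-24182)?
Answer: -1/107 ≈ -0.0093458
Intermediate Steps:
z(v) = 226
z(-137 + 71)/(-24182) = 226/(-24182) = 226*(-1/24182) = -1/107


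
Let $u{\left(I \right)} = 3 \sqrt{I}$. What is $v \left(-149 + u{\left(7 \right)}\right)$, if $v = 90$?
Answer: $-13410 + 270 \sqrt{7} \approx -12696.0$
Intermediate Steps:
$v \left(-149 + u{\left(7 \right)}\right) = 90 \left(-149 + 3 \sqrt{7}\right) = -13410 + 270 \sqrt{7}$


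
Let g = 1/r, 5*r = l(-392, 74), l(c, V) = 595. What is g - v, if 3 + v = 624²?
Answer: -46335386/119 ≈ -3.8937e+5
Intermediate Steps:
v = 389373 (v = -3 + 624² = -3 + 389376 = 389373)
r = 119 (r = (⅕)*595 = 119)
g = 1/119 ≈ 0.0084034
g - v = 1/119 - 1*389373 = 1/119 - 389373 = -46335386/119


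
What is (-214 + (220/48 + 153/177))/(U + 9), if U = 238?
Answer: -147655/174876 ≈ -0.84434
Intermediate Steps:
(-214 + (220/48 + 153/177))/(U + 9) = (-214 + (220/48 + 153/177))/(238 + 9) = (-214 + (220*(1/48) + 153*(1/177)))/247 = (-214 + (55/12 + 51/59))*(1/247) = (-214 + 3857/708)*(1/247) = -147655/708*1/247 = -147655/174876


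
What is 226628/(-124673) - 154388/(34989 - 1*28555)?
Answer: -10353069838/401073041 ≈ -25.813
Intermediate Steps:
226628/(-124673) - 154388/(34989 - 1*28555) = 226628*(-1/124673) - 154388/(34989 - 28555) = -226628/124673 - 154388/6434 = -226628/124673 - 154388*1/6434 = -226628/124673 - 77194/3217 = -10353069838/401073041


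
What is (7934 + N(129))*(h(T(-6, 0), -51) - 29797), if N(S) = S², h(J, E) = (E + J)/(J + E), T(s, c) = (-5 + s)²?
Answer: -732236700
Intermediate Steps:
h(J, E) = 1 (h(J, E) = (E + J)/(E + J) = 1)
(7934 + N(129))*(h(T(-6, 0), -51) - 29797) = (7934 + 129²)*(1 - 29797) = (7934 + 16641)*(-29796) = 24575*(-29796) = -732236700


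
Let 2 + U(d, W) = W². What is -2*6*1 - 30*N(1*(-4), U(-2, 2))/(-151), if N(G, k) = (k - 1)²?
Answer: -1782/151 ≈ -11.801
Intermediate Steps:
U(d, W) = -2 + W²
N(G, k) = (-1 + k)²
-2*6*1 - 30*N(1*(-4), U(-2, 2))/(-151) = -2*6*1 - 30*(-1 + (-2 + 2²))²/(-151) = -12*1 - 30*(-1 + (-2 + 4))²*(-1)/151 = -12 - 30*(-1 + 2)²*(-1)/151 = -12 - 30*1²*(-1)/151 = -12 - 30*(-1)/151 = -12 - 30*(-1/151) = -12 + 30/151 = -1782/151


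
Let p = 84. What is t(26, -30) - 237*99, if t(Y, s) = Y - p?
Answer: -23521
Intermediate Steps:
t(Y, s) = -84 + Y (t(Y, s) = Y - 1*84 = Y - 84 = -84 + Y)
t(26, -30) - 237*99 = (-84 + 26) - 237*99 = -58 - 23463 = -23521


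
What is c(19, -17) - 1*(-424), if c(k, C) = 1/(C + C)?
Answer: 14415/34 ≈ 423.97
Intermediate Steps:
c(k, C) = 1/(2*C)
c(19, -17) - 1*(-424) = (½)/(-17) - 1*(-424) = (½)*(-1/17) + 424 = -1/34 + 424 = 14415/34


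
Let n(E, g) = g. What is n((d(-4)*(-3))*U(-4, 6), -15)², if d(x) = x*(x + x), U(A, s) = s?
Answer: 225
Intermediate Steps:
d(x) = 2*x² (d(x) = x*(2*x) = 2*x²)
n((d(-4)*(-3))*U(-4, 6), -15)² = (-15)² = 225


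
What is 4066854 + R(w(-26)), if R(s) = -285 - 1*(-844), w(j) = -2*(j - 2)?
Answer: 4067413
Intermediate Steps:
w(j) = 4 - 2*j (w(j) = -2*(-2 + j) = 4 - 2*j)
R(s) = 559 (R(s) = -285 + 844 = 559)
4066854 + R(w(-26)) = 4066854 + 559 = 4067413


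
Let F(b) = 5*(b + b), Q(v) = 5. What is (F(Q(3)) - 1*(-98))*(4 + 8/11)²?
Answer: 400192/121 ≈ 3307.4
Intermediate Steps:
F(b) = 10*b (F(b) = 5*(2*b) = 10*b)
(F(Q(3)) - 1*(-98))*(4 + 8/11)² = (10*5 - 1*(-98))*(4 + 8/11)² = (50 + 98)*(4 + 8*(1/11))² = 148*(4 + 8/11)² = 148*(52/11)² = 148*(2704/121) = 400192/121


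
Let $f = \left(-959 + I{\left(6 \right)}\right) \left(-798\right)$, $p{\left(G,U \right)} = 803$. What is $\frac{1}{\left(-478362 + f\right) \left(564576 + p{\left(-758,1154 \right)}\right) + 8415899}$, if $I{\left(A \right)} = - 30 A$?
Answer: $\frac{1}{243437998139} \approx 4.1078 \cdot 10^{-12}$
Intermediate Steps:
$f = 908922$ ($f = \left(-959 - 180\right) \left(-798\right) = \left(-1139\right) \left(-798\right) = 908922$)
$\frac{1}{\left(-478362 + f\right) \left(564576 + p{\left(-758,1154 \right)}\right) + 8415899} = \frac{1}{\left(-478362 + 908922\right) \left(564576 + 803\right) + 8415899} = \frac{1}{430560 \cdot 565379 + 8415899} = \frac{1}{243429582240 + 8415899} = \frac{1}{243437998139}$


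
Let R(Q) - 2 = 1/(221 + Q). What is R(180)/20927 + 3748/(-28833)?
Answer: -31429039897/241958664591 ≈ -0.12989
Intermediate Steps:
R(Q) = 2 + 1/(221 + Q)
R(180)/20927 + 3748/(-28833) = ((443 + 2*180)/(221 + 180))/20927 + 3748/(-28833) = ((443 + 360)/401)*(1/20927) + 3748*(-1/28833) = ((1/401)*803)*(1/20927) - 3748/28833 = (803/401)*(1/20927) - 3748/28833 = 803/8391727 - 3748/28833 = -31429039897/241958664591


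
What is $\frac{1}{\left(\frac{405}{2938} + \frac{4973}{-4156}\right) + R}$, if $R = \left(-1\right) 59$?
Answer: $- \frac{6105164}{366668423} \approx -0.01665$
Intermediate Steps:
$R = -59$
$\frac{1}{\left(\frac{405}{2938} + \frac{4973}{-4156}\right) + R} = \frac{1}{\left(\frac{405}{2938} + \frac{4973}{-4156}\right) - 59} = \frac{1}{\left(405 \cdot \frac{1}{2938} + 4973 \left(- \frac{1}{4156}\right)\right) - 59} = \frac{1}{\left(\frac{405}{2938} - \frac{4973}{4156}\right) - 59} = \frac{1}{- \frac{6463747}{6105164} - 59} = \frac{1}{- \frac{366668423}{6105164}} = - \frac{6105164}{366668423}$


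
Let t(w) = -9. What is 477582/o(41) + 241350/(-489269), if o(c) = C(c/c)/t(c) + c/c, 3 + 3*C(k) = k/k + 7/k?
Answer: 286771750653/489269 ≈ 5.8612e+5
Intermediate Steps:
C(k) = -⅔ + 7/(3*k) (C(k) = -1 + (k/k + 7/k)/3 = -1 + (1 + 7/k)/3 = -1 + (⅓ + 7/(3*k)) = -⅔ + 7/(3*k))
o(c) = 22/27 (o(c) = ((7 - 2*c/c)/(3*((c/c))))/(-9) + c/c = ((⅓)*(7 - 2*1)/1)*(-⅑) + 1 = ((⅓)*1*(7 - 2))*(-⅑) + 1 = ((⅓)*1*5)*(-⅑) + 1 = (5/3)*(-⅑) + 1 = -5/27 + 1 = 22/27)
477582/o(41) + 241350/(-489269) = 477582/(22/27) + 241350/(-489269) = 477582*(27/22) + 241350*(-1/489269) = 6447357/11 - 241350/489269 = 286771750653/489269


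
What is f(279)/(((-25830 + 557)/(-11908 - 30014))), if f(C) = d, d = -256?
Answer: -10732032/25273 ≈ -424.64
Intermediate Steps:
f(C) = -256
f(279)/(((-25830 + 557)/(-11908 - 30014))) = -256*(-11908 - 30014)/(-25830 + 557) = -256/((-25273/(-41922))) = -256/((-25273*(-1/41922))) = -256/25273/41922 = -256*41922/25273 = -10732032/25273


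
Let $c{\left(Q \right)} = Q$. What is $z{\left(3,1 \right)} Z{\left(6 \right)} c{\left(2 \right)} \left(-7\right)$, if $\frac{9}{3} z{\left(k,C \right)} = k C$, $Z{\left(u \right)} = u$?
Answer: $-84$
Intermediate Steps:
$z{\left(k,C \right)} = \frac{C k}{3}$ ($z{\left(k,C \right)} = \frac{k C}{3} = \frac{C k}{3}$)
$z{\left(3,1 \right)} Z{\left(6 \right)} c{\left(2 \right)} \left(-7\right) = \frac{1}{3} \cdot 1 \cdot 3 \cdot 6 \cdot 2 \left(-7\right) = 1 \cdot 12 \left(-7\right) = 12 \left(-7\right) = -84$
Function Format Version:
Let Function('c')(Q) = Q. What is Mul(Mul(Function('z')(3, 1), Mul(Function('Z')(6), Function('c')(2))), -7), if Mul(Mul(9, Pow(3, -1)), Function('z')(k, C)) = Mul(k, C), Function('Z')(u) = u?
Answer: -84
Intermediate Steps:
Function('z')(k, C) = Mul(Rational(1, 3), C, k) (Function('z')(k, C) = Mul(Rational(1, 3), Mul(k, C)) = Mul(Rational(1, 3), Mul(C, k)) = Mul(Rational(1, 3), C, k))
Mul(Mul(Function('z')(3, 1), Mul(Function('Z')(6), Function('c')(2))), -7) = Mul(Mul(Mul(Rational(1, 3), 1, 3), Mul(6, 2)), -7) = Mul(Mul(1, 12), -7) = Mul(12, -7) = -84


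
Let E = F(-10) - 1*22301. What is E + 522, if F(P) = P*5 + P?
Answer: -21839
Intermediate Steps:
F(P) = 6*P (F(P) = 5*P + P = 6*P)
E = -22361 (E = 6*(-10) - 1*22301 = -60 - 22301 = -22361)
E + 522 = -22361 + 522 = -21839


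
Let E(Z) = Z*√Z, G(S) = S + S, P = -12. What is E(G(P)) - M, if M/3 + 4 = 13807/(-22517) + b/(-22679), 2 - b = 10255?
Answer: 6374742972/510663043 - 48*I*√6 ≈ 12.483 - 117.58*I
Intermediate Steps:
b = -10253 (b = 2 - 1*10255 = 2 - 10255 = -10253)
G(S) = 2*S
E(Z) = Z^(3/2)
M = -6374742972/510663043 (M = -12 + 3*(13807/(-22517) - 10253/(-22679)) = -12 + 3*(13807*(-1/22517) - 10253*(-1/22679)) = -12 + 3*(-13807/22517 + 10253/22679) = -12 + 3*(-82262152/510663043) = -12 - 246786456/510663043 = -6374742972/510663043 ≈ -12.483)
E(G(P)) - M = (2*(-12))^(3/2) - 1*(-6374742972/510663043) = (-24)^(3/2) + 6374742972/510663043 = -48*I*√6 + 6374742972/510663043 = 6374742972/510663043 - 48*I*√6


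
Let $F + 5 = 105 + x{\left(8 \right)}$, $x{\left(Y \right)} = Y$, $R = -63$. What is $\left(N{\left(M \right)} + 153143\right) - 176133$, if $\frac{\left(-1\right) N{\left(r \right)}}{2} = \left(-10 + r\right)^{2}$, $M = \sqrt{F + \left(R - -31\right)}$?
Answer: $-23342 + 80 \sqrt{19} \approx -22993.0$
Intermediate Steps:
$F = 108$ ($F = -5 + \left(105 + 8\right) = -5 + 113 = 108$)
$M = 2 \sqrt{19}$ ($M = \sqrt{108 - 32} = \sqrt{76} = 2 \sqrt{19} \approx 8.7178$)
$N{\left(r \right)} = - 2 \left(-10 + r\right)^{2}$
$\left(N{\left(M \right)} + 153143\right) - 176133 = \left(- 2 \left(-10 + 2 \sqrt{19}\right)^{2} + 153143\right) - 176133 = \left(153143 - 2 \left(-10 + 2 \sqrt{19}\right)^{2}\right) - 176133 = -22990 - 2 \left(-10 + 2 \sqrt{19}\right)^{2}$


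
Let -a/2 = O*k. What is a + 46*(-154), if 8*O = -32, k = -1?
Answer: -7092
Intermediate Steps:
O = -4 (O = (⅛)*(-32) = -4)
a = -8 (a = -(-8)*(-1) = -2*4 = -8)
a + 46*(-154) = -8 + 46*(-154) = -8 - 7084 = -7092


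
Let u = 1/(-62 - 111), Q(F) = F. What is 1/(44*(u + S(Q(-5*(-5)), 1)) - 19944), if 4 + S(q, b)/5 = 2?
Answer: -173/3526476 ≈ -4.9057e-5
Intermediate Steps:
S(q, b) = -10 (S(q, b) = -20 + 5*2 = -20 + 10 = -10)
u = -1/173 (u = 1/(-173) = -1/173 ≈ -0.0057803)
1/(44*(u + S(Q(-5*(-5)), 1)) - 19944) = 1/(44*(-1/173 - 10) - 19944) = 1/(44*(-1731/173) - 19944) = 1/(-76164/173 - 19944) = 1/(-3526476/173) = -173/3526476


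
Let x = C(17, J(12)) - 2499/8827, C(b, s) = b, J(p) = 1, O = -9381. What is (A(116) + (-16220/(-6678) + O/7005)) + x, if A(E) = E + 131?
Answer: 2603437501072/9831468465 ≈ 264.81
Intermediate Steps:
x = 21080/1261 (x = 17 - 2499/8827 = 17 - 1*357/1261 = 17 - 357/1261 = 21080/1261 ≈ 16.717)
A(E) = 131 + E
(A(116) + (-16220/(-6678) + O/7005)) + x = ((131 + 116) + (-16220/(-6678) - 9381/7005)) + 21080/1261 = (247 + (-16220*(-1/6678) - 9381*1/7005)) + 21080/1261 = (247 + (8110/3339 - 3127/2335)) + 21080/1261 = (247 + 8495797/7796565) + 21080/1261 = 1934247352/7796565 + 21080/1261 = 2603437501072/9831468465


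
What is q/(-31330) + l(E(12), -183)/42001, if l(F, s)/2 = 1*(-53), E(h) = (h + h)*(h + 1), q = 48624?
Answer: -1022788802/657945665 ≈ -1.5545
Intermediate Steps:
E(h) = 2*h*(1 + h) (E(h) = (2*h)*(1 + h) = 2*h*(1 + h))
l(F, s) = -106 (l(F, s) = 2*(1*(-53)) = 2*(-53) = -106)
q/(-31330) + l(E(12), -183)/42001 = 48624/(-31330) - 106/42001 = 48624*(-1/31330) - 106*1/42001 = -24312/15665 - 106/42001 = -1022788802/657945665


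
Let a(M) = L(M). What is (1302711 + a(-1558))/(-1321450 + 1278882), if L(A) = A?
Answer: -1301153/42568 ≈ -30.566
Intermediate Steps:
a(M) = M
(1302711 + a(-1558))/(-1321450 + 1278882) = (1302711 - 1558)/(-1321450 + 1278882) = 1301153/(-42568) = 1301153*(-1/42568) = -1301153/42568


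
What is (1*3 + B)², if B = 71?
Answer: 5476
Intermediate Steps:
(1*3 + B)² = (1*3 + 71)² = (3 + 71)² = 74² = 5476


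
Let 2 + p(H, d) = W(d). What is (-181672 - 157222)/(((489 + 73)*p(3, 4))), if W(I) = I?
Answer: -169447/562 ≈ -301.51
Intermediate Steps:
p(H, d) = -2 + d
(-181672 - 157222)/(((489 + 73)*p(3, 4))) = (-181672 - 157222)/(((489 + 73)*(-2 + 4))) = -338894/(562*2) = -338894/1124 = -338894*1/1124 = -169447/562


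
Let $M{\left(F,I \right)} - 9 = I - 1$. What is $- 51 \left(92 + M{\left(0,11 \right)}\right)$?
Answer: $-5661$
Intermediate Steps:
$M{\left(F,I \right)} = 8 + I$ ($M{\left(F,I \right)} = 9 + \left(I - 1\right) = 9 + \left(-1 + I\right) = 8 + I$)
$- 51 \left(92 + M{\left(0,11 \right)}\right) = - 51 \left(92 + \left(8 + 11\right)\right) = - 51 \left(92 + 19\right) = \left(-51\right) 111 = -5661$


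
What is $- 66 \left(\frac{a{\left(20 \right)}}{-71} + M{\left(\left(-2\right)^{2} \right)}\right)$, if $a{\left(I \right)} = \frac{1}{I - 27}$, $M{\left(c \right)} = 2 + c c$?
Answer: $- \frac{590502}{497} \approx -1188.1$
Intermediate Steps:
$M{\left(c \right)} = 2 + c^{2}$
$a{\left(I \right)} = \frac{1}{-27 + I}$
$- 66 \left(\frac{a{\left(20 \right)}}{-71} + M{\left(\left(-2\right)^{2} \right)}\right) = - 66 \left(\frac{1}{\left(-27 + 20\right) \left(-71\right)} + \left(2 + \left(\left(-2\right)^{2}\right)^{2}\right)\right) = - 66 \left(\frac{1}{-7} \left(- \frac{1}{71}\right) + \left(2 + 4^{2}\right)\right) = - 66 \left(\left(- \frac{1}{7}\right) \left(- \frac{1}{71}\right) + \left(2 + 16\right)\right) = - 66 \left(\frac{1}{497} + 18\right) = \left(-66\right) \frac{8947}{497} = - \frac{590502}{497}$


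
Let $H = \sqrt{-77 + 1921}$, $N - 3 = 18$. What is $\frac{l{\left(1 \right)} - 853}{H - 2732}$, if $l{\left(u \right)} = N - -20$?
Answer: $\frac{554596}{1865495} + \frac{406 \sqrt{461}}{1865495} \approx 0.30196$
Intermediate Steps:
$N = 21$ ($N = 3 + 18 = 21$)
$l{\left(u \right)} = 41$ ($l{\left(u \right)} = 21 - -20 = 21 + 20 = 41$)
$H = 2 \sqrt{461}$ ($H = \sqrt{1844} = 2 \sqrt{461} \approx 42.942$)
$\frac{l{\left(1 \right)} - 853}{H - 2732} = \frac{41 - 853}{2 \sqrt{461} - 2732} = - \frac{812}{2 \sqrt{461} - 2732} = - \frac{812}{-2732 + 2 \sqrt{461}}$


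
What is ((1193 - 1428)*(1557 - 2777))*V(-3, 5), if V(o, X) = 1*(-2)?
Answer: -573400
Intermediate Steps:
V(o, X) = -2
((1193 - 1428)*(1557 - 2777))*V(-3, 5) = ((1193 - 1428)*(1557 - 2777))*(-2) = -235*(-1220)*(-2) = 286700*(-2) = -573400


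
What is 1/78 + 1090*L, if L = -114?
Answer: -9692279/78 ≈ -1.2426e+5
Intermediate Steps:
1/78 + 1090*L = 1/78 + 1090*(-114) = 1/78 - 124260 = -9692279/78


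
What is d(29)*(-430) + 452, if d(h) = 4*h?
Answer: -49428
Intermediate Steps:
d(29)*(-430) + 452 = (4*29)*(-430) + 452 = 116*(-430) + 452 = -49880 + 452 = -49428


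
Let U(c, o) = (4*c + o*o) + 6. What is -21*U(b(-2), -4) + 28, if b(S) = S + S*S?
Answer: -602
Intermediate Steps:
b(S) = S + S²
U(c, o) = 6 + o² + 4*c (U(c, o) = (4*c + o²) + 6 = (o² + 4*c) + 6 = 6 + o² + 4*c)
-21*U(b(-2), -4) + 28 = -21*(6 + (-4)² + 4*(-2*(1 - 2))) + 28 = -21*(6 + 16 + 4*(-2*(-1))) + 28 = -21*(6 + 16 + 4*2) + 28 = -21*(6 + 16 + 8) + 28 = -21*30 + 28 = -630 + 28 = -602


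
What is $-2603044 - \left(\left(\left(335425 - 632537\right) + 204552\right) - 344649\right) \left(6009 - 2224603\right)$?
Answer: $-969991867190$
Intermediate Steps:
$-2603044 - \left(\left(\left(335425 - 632537\right) + 204552\right) - 344649\right) \left(6009 - 2224603\right) = -2603044 - \left(\left(-297112 + 204552\right) - 344649\right) \left(-2218594\right) = -2603044 - \left(-92560 - 344649\right) \left(-2218594\right) = -2603044 - \left(-437209\right) \left(-2218594\right) = -2603044 - 969989264146 = -969991867190$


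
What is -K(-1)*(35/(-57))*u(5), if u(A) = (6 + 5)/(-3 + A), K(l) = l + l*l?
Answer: 0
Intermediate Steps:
K(l) = l + l²
u(A) = 11/(-3 + A)
-K(-1)*(35/(-57))*u(5) = -(-(1 - 1))*(35/(-57))*11/(-3 + 5) = -(-1*0)*(35*(-1/57))*11/2 = -0*(-35/57)*11*(½) = -0*11/2 = -1*0 = 0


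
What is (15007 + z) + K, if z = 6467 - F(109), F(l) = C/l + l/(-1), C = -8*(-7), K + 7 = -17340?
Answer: 461668/109 ≈ 4235.5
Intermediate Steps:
K = -17347 (K = -7 - 17340 = -17347)
C = 56
F(l) = -l + 56/l (F(l) = 56/l + l/(-1) = 56/l + l*(-1) = 56/l - l = -l + 56/l)
z = 716728/109 (z = 6467 - (-1*109 + 56/109) = 6467 - (-109 + 56*(1/109)) = 6467 - (-109 + 56/109) = 6467 - 1*(-11825/109) = 6467 + 11825/109 = 716728/109 ≈ 6575.5)
(15007 + z) + K = (15007 + 716728/109) - 17347 = 2352491/109 - 17347 = 461668/109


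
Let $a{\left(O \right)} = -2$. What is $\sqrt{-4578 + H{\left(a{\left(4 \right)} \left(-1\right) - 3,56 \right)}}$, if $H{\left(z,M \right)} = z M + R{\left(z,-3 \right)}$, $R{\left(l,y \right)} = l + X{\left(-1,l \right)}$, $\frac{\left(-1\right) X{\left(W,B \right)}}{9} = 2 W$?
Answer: $9 i \sqrt{57} \approx 67.948 i$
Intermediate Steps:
$X{\left(W,B \right)} = - 18 W$ ($X{\left(W,B \right)} = - 9 \cdot 2 W = - 18 W$)
$R{\left(l,y \right)} = 18 + l$ ($R{\left(l,y \right)} = l - -18 = l + 18 = 18 + l$)
$H{\left(z,M \right)} = 18 + z + M z$ ($H{\left(z,M \right)} = z M + \left(18 + z\right) = M z + \left(18 + z\right) = 18 + z + M z$)
$\sqrt{-4578 + H{\left(a{\left(4 \right)} \left(-1\right) - 3,56 \right)}} = \sqrt{-4578 + \left(18 - 1 + 56 \left(\left(-2\right) \left(-1\right) - 3\right)\right)} = \sqrt{-4578 + \left(18 + \left(2 - 3\right) + 56 \left(2 - 3\right)\right)} = \sqrt{-4578 + \left(18 - 1 + 56 \left(-1\right)\right)} = \sqrt{-4578 - 39} = \sqrt{-4617} = 9 i \sqrt{57}$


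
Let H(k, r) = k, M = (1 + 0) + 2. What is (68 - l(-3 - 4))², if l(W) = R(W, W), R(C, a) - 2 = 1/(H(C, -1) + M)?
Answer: 70225/16 ≈ 4389.1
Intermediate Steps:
M = 3 (M = 1 + 2 = 3)
R(C, a) = 2 + 1/(3 + C) (R(C, a) = 2 + 1/(C + 3) = 2 + 1/(3 + C))
l(W) = (7 + 2*W)/(3 + W)
(68 - l(-3 - 4))² = (68 - (7 + 2*(-3 - 4))/(3 + (-3 - 4)))² = (68 - (7 + 2*(-7))/(3 - 7))² = (68 - (7 - 14)/(-4))² = (68 - (-1)*(-7)/4)² = (68 - 1*7/4)² = (68 - 7/4)² = (265/4)² = 70225/16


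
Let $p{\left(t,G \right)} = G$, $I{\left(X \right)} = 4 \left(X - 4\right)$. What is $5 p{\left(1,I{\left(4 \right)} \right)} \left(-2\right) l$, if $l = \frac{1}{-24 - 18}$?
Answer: $0$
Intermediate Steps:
$I{\left(X \right)} = -16 + 4 X$ ($I{\left(X \right)} = 4 \left(-4 + X\right) = -16 + 4 X$)
$l = - \frac{1}{42}$ ($l = \frac{1}{-42} = - \frac{1}{42} \approx -0.02381$)
$5 p{\left(1,I{\left(4 \right)} \right)} \left(-2\right) l = 5 \left(-16 + 4 \cdot 4\right) \left(-2\right) \left(- \frac{1}{42}\right) = 5 \left(-16 + 16\right) \left(-2\right) \left(- \frac{1}{42}\right) = 5 \cdot 0 \left(-2\right) \left(- \frac{1}{42}\right) = 0 \left(-2\right) \left(- \frac{1}{42}\right) = 0 \left(- \frac{1}{42}\right) = 0$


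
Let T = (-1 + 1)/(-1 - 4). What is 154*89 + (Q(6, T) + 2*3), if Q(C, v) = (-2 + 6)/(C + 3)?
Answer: 123412/9 ≈ 13712.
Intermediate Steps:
T = 0 (T = 0/(-5) = 0*(-1/5) = 0)
Q(C, v) = 4/(3 + C)
154*89 + (Q(6, T) + 2*3) = 154*89 + (4/(3 + 6) + 2*3) = 13706 + (4/9 + 6) = 13706 + 58/9 = 123412/9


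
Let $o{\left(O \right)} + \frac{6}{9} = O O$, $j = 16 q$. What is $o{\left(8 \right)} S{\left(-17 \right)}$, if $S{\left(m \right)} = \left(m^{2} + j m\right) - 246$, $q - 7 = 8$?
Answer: $- \frac{767030}{3} \approx -2.5568 \cdot 10^{5}$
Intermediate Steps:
$q = 15$ ($q = 7 + 8 = 15$)
$j = 240$ ($j = 16 \cdot 15 = 240$)
$S{\left(m \right)} = -246 + m^{2} + 240 m$ ($S{\left(m \right)} = \left(m^{2} + 240 m\right) - 246 = -246 + m^{2} + 240 m$)
$o{\left(O \right)} = - \frac{2}{3} + O^{2}$ ($o{\left(O \right)} = - \frac{2}{3} + O O = - \frac{2}{3} + O^{2}$)
$o{\left(8 \right)} S{\left(-17 \right)} = \left(- \frac{2}{3} + 8^{2}\right) \left(-246 + \left(-17\right)^{2} + 240 \left(-17\right)\right) = \left(- \frac{2}{3} + 64\right) \left(-246 + 289 - 4080\right) = \frac{190}{3} \left(-4037\right) = - \frac{767030}{3}$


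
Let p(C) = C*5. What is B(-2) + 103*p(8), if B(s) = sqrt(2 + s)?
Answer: 4120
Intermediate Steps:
p(C) = 5*C
B(-2) + 103*p(8) = sqrt(2 - 2) + 103*(5*8) = sqrt(0) + 103*40 = 0 + 4120 = 4120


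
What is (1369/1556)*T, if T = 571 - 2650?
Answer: -2846151/1556 ≈ -1829.1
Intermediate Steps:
T = -2079
(1369/1556)*T = (1369/1556)*(-2079) = -2846151/1556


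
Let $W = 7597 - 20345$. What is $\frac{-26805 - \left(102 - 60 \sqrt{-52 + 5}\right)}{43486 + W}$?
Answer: $- \frac{8969}{10246} + \frac{10 i \sqrt{47}}{5123} \approx -0.87537 + 0.013382 i$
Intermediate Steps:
$W = -12748$
$\frac{-26805 - \left(102 - 60 \sqrt{-52 + 5}\right)}{43486 + W} = \frac{-26805 - \left(102 - 60 \sqrt{-52 + 5}\right)}{43486 - 12748} = \frac{-26805 - \left(102 - 60 \sqrt{-47}\right)}{30738} = \left(-26805 - \left(102 - 60 i \sqrt{47}\right)\right) \frac{1}{30738} = \left(-26907 + 60 i \sqrt{47}\right) \frac{1}{30738} = - \frac{8969}{10246} + \frac{10 i \sqrt{47}}{5123}$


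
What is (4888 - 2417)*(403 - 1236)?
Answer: -2058343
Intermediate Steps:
(4888 - 2417)*(403 - 1236) = 2471*(-833) = -2058343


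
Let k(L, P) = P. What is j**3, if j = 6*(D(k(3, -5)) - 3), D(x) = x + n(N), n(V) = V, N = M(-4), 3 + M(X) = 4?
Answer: -74088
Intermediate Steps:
M(X) = 1 (M(X) = -3 + 4 = 1)
N = 1
D(x) = 1 + x (D(x) = x + 1 = 1 + x)
j = -42 (j = 6*((1 - 5) - 3) = 6*(-4 - 3) = 6*(-7) = -42)
j**3 = (-42)**3 = -74088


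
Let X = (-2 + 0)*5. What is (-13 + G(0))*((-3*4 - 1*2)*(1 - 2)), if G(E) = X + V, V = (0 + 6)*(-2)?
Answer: -490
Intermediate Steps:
V = -12 (V = 6*(-2) = -12)
X = -10 (X = -2*5 = -10)
G(E) = -22 (G(E) = -10 - 12 = -22)
(-13 + G(0))*((-3*4 - 1*2)*(1 - 2)) = (-13 - 22)*((-3*4 - 1*2)*(1 - 2)) = -35*(-12 - 2)*(-1) = -(-490)*(-1) = -35*14 = -490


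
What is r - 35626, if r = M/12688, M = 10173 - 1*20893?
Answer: -28252088/793 ≈ -35627.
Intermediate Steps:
M = -10720 (M = 10173 - 20893 = -10720)
r = -670/793 (r = -10720/12688 = -10720*1/12688 = -670/793 ≈ -0.84489)
r - 35626 = -670/793 - 35626 = -28252088/793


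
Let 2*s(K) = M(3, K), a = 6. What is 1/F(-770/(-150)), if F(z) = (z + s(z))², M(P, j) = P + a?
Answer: 900/83521 ≈ 0.010776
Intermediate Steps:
M(P, j) = 6 + P (M(P, j) = P + 6 = 6 + P)
s(K) = 9/2 (s(K) = (6 + 3)/2 = (½)*9 = 9/2)
F(z) = (9/2 + z)² (F(z) = (z + 9/2)² = (9/2 + z)²)
1/F(-770/(-150)) = 1/((9 + 2*(-770/(-150)))²/4) = 1/((9 + 2*(-770*(-1/150)))²/4) = 1/((9 + 2*(77/15))²/4) = 1/((9 + 154/15)²/4) = 1/((289/15)²/4) = 1/((¼)*(83521/225)) = 1/(83521/900) = 900/83521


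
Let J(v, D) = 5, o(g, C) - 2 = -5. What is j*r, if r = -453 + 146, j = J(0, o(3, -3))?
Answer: -1535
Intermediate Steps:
o(g, C) = -3 (o(g, C) = 2 - 5 = -3)
j = 5
r = -307
j*r = 5*(-307) = -1535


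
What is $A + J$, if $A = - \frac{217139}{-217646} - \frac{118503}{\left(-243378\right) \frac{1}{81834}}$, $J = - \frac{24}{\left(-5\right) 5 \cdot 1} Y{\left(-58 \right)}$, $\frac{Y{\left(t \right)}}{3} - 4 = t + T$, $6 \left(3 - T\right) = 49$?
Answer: $\frac{14969124050047}{377280970} \approx 39676.0$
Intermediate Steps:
$T = - \frac{31}{6}$ ($T = 3 - \frac{49}{6} = - \frac{31}{6} \approx -5.1667$)
$Y{\left(t \right)} = - \frac{7}{2} + 3 t$ ($Y{\left(t \right)} = 12 + 3 \left(t - \frac{31}{6}\right) = 12 + 3 \left(- \frac{31}{6} + t\right) = 12 + \left(- \frac{31}{2} + 3 t\right) = - \frac{7}{2} + 3 t$)
$J = - \frac{852}{5}$ ($J = - \frac{24}{\left(-5\right) 5 \cdot 1} \left(- \frac{7}{2} + 3 \left(-58\right)\right) = - \frac{24}{\left(-25\right) 1} \left(- \frac{7}{2} - 174\right) = - \frac{24}{-25} \left(- \frac{355}{2}\right) = \left(-24\right) \left(- \frac{1}{25}\right) \left(- \frac{355}{2}\right) = \frac{24}{25} \left(- \frac{355}{2}\right) = - \frac{852}{5} \approx -170.4$)
$A = \frac{3006682545467}{75456194}$ ($A = \left(-217139\right) \left(- \frac{1}{217646}\right) - \frac{118503}{\left(-243378\right) \frac{1}{81834}} = \frac{16703}{16742} - \frac{118503}{- \frac{40563}{13639}} = \frac{16703}{16742} - - \frac{179584713}{4507} = \frac{16703}{16742} + \frac{179584713}{4507} = \frac{3006682545467}{75456194} \approx 39847.0$)
$A + J = \frac{3006682545467}{75456194} - \frac{852}{5} = \frac{14969124050047}{377280970}$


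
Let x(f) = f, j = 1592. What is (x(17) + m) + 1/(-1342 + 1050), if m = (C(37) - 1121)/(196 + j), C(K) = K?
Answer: 2139329/130524 ≈ 16.390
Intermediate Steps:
m = -271/447 (m = (37 - 1121)/(196 + 1592) = -1084/1788 = -1084*1/1788 = -271/447 ≈ -0.60626)
(x(17) + m) + 1/(-1342 + 1050) = (17 - 271/447) + 1/(-1342 + 1050) = 7328/447 + 1/(-292) = 7328/447 - 1/292 = 2139329/130524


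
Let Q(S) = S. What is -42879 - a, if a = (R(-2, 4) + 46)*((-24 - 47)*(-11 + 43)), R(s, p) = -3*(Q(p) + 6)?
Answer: -6527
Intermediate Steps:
R(s, p) = -18 - 3*p (R(s, p) = -3*(p + 6) = -3*(6 + p) = -18 - 3*p)
a = -36352 (a = ((-18 - 3*4) + 46)*((-24 - 47)*(-11 + 43)) = ((-18 - 12) + 46)*(-71*32) = (-30 + 46)*(-2272) = 16*(-2272) = -36352)
-42879 - a = -42879 - 1*(-36352) = -42879 + 36352 = -6527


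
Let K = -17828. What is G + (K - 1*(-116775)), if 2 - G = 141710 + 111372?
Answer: -154133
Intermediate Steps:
G = -253080 (G = 2 - (141710 + 111372) = 2 - 1*253082 = 2 - 253082 = -253080)
G + (K - 1*(-116775)) = -253080 + (-17828 - 1*(-116775)) = -253080 + (-17828 + 116775) = -253080 + 98947 = -154133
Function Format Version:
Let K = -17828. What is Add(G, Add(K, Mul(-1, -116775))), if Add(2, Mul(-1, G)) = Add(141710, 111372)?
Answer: -154133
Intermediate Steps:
G = -253080 (G = Add(2, Mul(-1, Add(141710, 111372))) = Add(2, Mul(-1, 253082)) = Add(2, -253082) = -253080)
Add(G, Add(K, Mul(-1, -116775))) = Add(-253080, Add(-17828, Mul(-1, -116775))) = Add(-253080, Add(-17828, 116775)) = Add(-253080, 98947) = -154133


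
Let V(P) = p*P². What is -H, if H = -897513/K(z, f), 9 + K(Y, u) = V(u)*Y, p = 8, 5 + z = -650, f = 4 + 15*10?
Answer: -897513/124271849 ≈ -0.0072222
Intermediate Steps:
f = 154 (f = 4 + 150 = 154)
z = -655 (z = -5 - 650 = -655)
V(P) = 8*P²
K(Y, u) = -9 + 8*Y*u² (K(Y, u) = -9 + (8*u²)*Y = -9 + 8*Y*u²)
H = 897513/124271849 (H = -897513/(-9 + 8*(-655)*154²) = -897513/(-9 + 8*(-655)*23716) = -897513/(-9 - 124271840) = -897513/(-124271849) = -897513*(-1/124271849) = 897513/124271849 ≈ 0.0072222)
-H = -1*897513/124271849 = -897513/124271849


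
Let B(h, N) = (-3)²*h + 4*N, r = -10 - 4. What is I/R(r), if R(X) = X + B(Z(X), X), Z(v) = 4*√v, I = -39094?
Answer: 97735/823 + 351846*I*√14/5761 ≈ 118.75 + 228.52*I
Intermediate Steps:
r = -14
B(h, N) = 4*N + 9*h (B(h, N) = 9*h + 4*N = 4*N + 9*h)
R(X) = 5*X + 36*√X (R(X) = X + (4*X + 9*(4*√X)) = X + (4*X + 36*√X) = 5*X + 36*√X)
I/R(r) = -39094/(5*(-14) + 36*√(-14)) = -39094/(-70 + 36*(I*√14)) = -39094/(-70 + 36*I*√14)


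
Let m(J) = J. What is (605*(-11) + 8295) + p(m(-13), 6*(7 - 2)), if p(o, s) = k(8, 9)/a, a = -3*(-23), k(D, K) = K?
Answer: 37723/23 ≈ 1640.1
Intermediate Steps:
a = 69
p(o, s) = 3/23 (p(o, s) = 9/69 = 9*(1/69) = 3/23)
(605*(-11) + 8295) + p(m(-13), 6*(7 - 2)) = (605*(-11) + 8295) + 3/23 = (-6655 + 8295) + 3/23 = 1640 + 3/23 = 37723/23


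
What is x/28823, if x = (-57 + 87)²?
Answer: 900/28823 ≈ 0.031225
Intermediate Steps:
x = 900 (x = 30² = 900)
x/28823 = 900/28823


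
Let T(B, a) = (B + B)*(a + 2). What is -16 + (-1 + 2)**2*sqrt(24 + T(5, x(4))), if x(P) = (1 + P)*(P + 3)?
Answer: -16 + sqrt(394) ≈ 3.8494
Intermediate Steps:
x(P) = (1 + P)*(3 + P)
T(B, a) = 2*B*(2 + a) (T(B, a) = (2*B)*(2 + a) = 2*B*(2 + a))
-16 + (-1 + 2)**2*sqrt(24 + T(5, x(4))) = -16 + (-1 + 2)**2*sqrt(24 + 2*5*(2 + (3 + 4**2 + 4*4))) = -16 + 1**2*sqrt(24 + 2*5*(2 + (3 + 16 + 16))) = -16 + 1*sqrt(24 + 2*5*(2 + 35)) = -16 + 1*sqrt(24 + 2*5*37) = -16 + 1*sqrt(24 + 370) = -16 + 1*sqrt(394) = -16 + sqrt(394)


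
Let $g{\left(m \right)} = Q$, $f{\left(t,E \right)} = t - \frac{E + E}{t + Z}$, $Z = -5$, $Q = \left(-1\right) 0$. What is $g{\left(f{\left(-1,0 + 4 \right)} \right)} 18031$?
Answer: $0$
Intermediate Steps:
$Q = 0$
$f{\left(t,E \right)} = t - \frac{2 E}{-5 + t}$ ($f{\left(t,E \right)} = t - \frac{E + E}{t - 5} = t - \frac{2 E}{-5 + t}$)
$g{\left(m \right)} = 0$
$g{\left(f{\left(-1,0 + 4 \right)} \right)} 18031 = 0 \cdot 18031 = 0$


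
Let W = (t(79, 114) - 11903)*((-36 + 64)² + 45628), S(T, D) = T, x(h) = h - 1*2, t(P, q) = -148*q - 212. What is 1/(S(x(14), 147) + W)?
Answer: -1/1345344632 ≈ -7.4330e-10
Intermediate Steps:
t(P, q) = -212 - 148*q
x(h) = -2 + h (x(h) = h - 2 = -2 + h)
W = -1345344644 (W = ((-212 - 148*114) - 11903)*((-36 + 64)² + 45628) = ((-212 - 16872) - 11903)*(28² + 45628) = (-17084 - 11903)*(784 + 45628) = -28987*46412 = -1345344644)
1/(S(x(14), 147) + W) = 1/((-2 + 14) - 1345344644) = 1/(12 - 1345344644) = 1/(-1345344632) = -1/1345344632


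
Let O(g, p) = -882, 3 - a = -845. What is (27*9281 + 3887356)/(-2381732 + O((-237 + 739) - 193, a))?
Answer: -4137943/2382614 ≈ -1.7367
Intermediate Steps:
a = 848 (a = 3 - 1*(-845) = 3 + 845 = 848)
(27*9281 + 3887356)/(-2381732 + O((-237 + 739) - 193, a)) = (27*9281 + 3887356)/(-2381732 - 882) = (250587 + 3887356)/(-2382614) = 4137943*(-1/2382614) = -4137943/2382614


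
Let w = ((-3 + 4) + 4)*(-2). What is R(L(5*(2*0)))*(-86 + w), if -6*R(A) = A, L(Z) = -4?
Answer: -64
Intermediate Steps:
R(A) = -A/6
w = -10 (w = (1 + 4)*(-2) = 5*(-2) = -10)
R(L(5*(2*0)))*(-86 + w) = (-⅙*(-4))*(-86 - 10) = (⅔)*(-96) = -64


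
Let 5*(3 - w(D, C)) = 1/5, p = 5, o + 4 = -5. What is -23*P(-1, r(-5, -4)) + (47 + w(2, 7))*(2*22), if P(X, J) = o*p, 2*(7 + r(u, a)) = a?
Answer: 80831/25 ≈ 3233.2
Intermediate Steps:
o = -9 (o = -4 - 5 = -9)
r(u, a) = -7 + a/2
w(D, C) = 74/25 (w(D, C) = 3 - 1/(5*5) = 3 - ⅕*⅕ = 3 - 1/25 = 74/25)
P(X, J) = -45 (P(X, J) = -9*5 = -45)
-23*P(-1, r(-5, -4)) + (47 + w(2, 7))*(2*22) = -23*(-45) + (47 + 74/25)*(2*22) = 1035 + (1249/25)*44 = 1035 + 54956/25 = 80831/25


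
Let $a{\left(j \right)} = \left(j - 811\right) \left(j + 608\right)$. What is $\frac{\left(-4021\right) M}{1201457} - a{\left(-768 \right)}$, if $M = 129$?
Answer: $- \frac{303536615189}{1201457} \approx -2.5264 \cdot 10^{5}$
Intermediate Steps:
$a{\left(j \right)} = \left(-811 + j\right) \left(608 + j\right)$ ($a{\left(j \right)} = \left(j - 811\right) \left(608 + j\right) = \left(-811 + j\right) \left(608 + j\right)$)
$\frac{\left(-4021\right) M}{1201457} - a{\left(-768 \right)} = \frac{\left(-4021\right) 129}{1201457} - \left(-493088 + \left(-768\right)^{2} - -155904\right) = \left(-518709\right) \frac{1}{1201457} - \left(-493088 + 589824 + 155904\right) = - \frac{518709}{1201457} - 252640 = - \frac{303536615189}{1201457}$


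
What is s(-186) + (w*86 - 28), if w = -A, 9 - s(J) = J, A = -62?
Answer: 5499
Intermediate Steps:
s(J) = 9 - J
w = 62 (w = -1*(-62) = 62)
s(-186) + (w*86 - 28) = (9 - 1*(-186)) + (62*86 - 28) = (9 + 186) + (5332 - 28) = 195 + 5304 = 5499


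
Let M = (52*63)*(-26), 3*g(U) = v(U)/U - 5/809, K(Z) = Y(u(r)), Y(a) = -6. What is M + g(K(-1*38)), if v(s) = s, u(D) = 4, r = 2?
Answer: -68907116/809 ≈ -85176.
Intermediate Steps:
K(Z) = -6
g(U) = 268/809 (g(U) = (U/U - 5/809)/3 = (1 - 5*1/809)/3 = (1 - 5/809)/3 = (⅓)*(804/809) = 268/809)
M = -85176 (M = 3276*(-26) = -85176)
M + g(K(-1*38)) = -85176 + 268/809 = -68907116/809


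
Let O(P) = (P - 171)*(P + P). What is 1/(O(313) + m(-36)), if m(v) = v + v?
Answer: 1/88820 ≈ 1.1259e-5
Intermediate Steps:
m(v) = 2*v
O(P) = 2*P*(-171 + P) (O(P) = (-171 + P)*(2*P) = 2*P*(-171 + P))
1/(O(313) + m(-36)) = 1/(2*313*(-171 + 313) + 2*(-36)) = 1/(2*313*142 - 72) = 1/(88892 - 72) = 1/88820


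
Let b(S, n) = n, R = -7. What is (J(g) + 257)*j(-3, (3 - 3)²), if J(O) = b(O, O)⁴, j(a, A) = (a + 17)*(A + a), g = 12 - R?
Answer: -5484276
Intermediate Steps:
g = 19 (g = 12 - 1*(-7) = 12 + 7 = 19)
j(a, A) = (17 + a)*(A + a)
J(O) = O⁴
(J(g) + 257)*j(-3, (3 - 3)²) = (19⁴ + 257)*((-3)² + 17*(3 - 3)² + 17*(-3) + (3 - 3)²*(-3)) = (130321 + 257)*(9 + 17*0² - 51 + 0²*(-3)) = 130578*(9 + 17*0 - 51 + 0*(-3)) = 130578*(9 + 0 - 51 + 0) = 130578*(-42) = -5484276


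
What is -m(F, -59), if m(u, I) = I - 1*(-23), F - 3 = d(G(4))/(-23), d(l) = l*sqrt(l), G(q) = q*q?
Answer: 36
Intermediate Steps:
G(q) = q**2
d(l) = l**(3/2)
F = 5/23 (F = 3 + (4**2)**(3/2)/(-23) = 3 + 16**(3/2)*(-1/23) = 3 + 64*(-1/23) = 3 - 64/23 = 5/23 ≈ 0.21739)
m(u, I) = 23 + I (m(u, I) = I + 23 = 23 + I)
-m(F, -59) = -(23 - 59) = -1*(-36) = 36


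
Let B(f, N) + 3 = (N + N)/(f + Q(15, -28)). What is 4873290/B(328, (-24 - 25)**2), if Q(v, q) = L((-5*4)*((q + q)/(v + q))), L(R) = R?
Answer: 7660811880/26497 ≈ 2.8912e+5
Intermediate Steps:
Q(v, q) = -40*q/(q + v) (Q(v, q) = (-5*4)*((q + q)/(v + q)) = -20*2*q/(q + v) = -40*q/(q + v))
B(f, N) = -3 + 2*N/(-1120/13 + f) (B(f, N) = -3 + (N + N)/(f - 40*(-28)/(-28 + 15)) = -3 + (2*N)/(f - 40*(-28)/(-13)) = -3 + (2*N)/(f - 40*(-28)*(-1/13)) = -3 + (2*N)/(f - 1120/13) = -3 + (2*N)/(-1120/13 + f) = -3 + 2*N/(-1120/13 + f))
4873290/B(328, (-24 - 25)**2) = 4873290/(((3360 - 39*328 + 26*(-24 - 25)**2)/(-1120 + 13*328))) = 4873290/(((3360 - 12792 + 26*(-49)**2)/(-1120 + 4264))) = 4873290/(((3360 - 12792 + 26*2401)/3144)) = 4873290/(((3360 - 12792 + 62426)/3144)) = 4873290/(((1/3144)*52994)) = 4873290/(26497/1572) = 4873290*(1572/26497) = 7660811880/26497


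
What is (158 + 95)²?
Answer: 64009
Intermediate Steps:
(158 + 95)² = 253² = 64009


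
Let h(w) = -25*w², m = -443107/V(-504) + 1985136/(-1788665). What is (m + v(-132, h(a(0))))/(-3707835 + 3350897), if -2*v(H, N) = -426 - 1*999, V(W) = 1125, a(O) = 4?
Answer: -255569411563/287299128496500 ≈ -0.00088956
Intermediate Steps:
m = -158960652031/402449625 (m = -443107/1125 + 1985136/(-1788665) = -443107*1/1125 + 1985136*(-1/1788665) = -443107/1125 - 1985136/1788665 = -158960652031/402449625 ≈ -394.98)
v(H, N) = 1425/2 (v(H, N) = -(-426 - 1*999)/2 = -(-426 - 999)/2 = -½*(-1425) = 1425/2)
(m + v(-132, h(a(0))))/(-3707835 + 3350897) = (-158960652031/402449625 + 1425/2)/(-3707835 + 3350897) = (255569411563/804899250)/(-356938) = (255569411563/804899250)*(-1/356938) = -255569411563/287299128496500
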